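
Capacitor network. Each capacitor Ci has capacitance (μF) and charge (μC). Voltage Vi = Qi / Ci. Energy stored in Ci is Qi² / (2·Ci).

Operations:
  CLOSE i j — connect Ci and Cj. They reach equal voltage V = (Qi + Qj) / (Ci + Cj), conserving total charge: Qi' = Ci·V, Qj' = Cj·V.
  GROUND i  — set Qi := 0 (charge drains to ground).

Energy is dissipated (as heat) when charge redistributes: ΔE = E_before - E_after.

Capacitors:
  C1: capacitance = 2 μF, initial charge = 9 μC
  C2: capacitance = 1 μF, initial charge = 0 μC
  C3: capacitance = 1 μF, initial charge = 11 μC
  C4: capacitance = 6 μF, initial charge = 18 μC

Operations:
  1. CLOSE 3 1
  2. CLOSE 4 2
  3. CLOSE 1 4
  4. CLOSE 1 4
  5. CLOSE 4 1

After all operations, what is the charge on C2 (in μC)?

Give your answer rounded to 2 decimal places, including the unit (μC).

Answer: 2.57 μC

Derivation:
Initial: C1(2μF, Q=9μC, V=4.50V), C2(1μF, Q=0μC, V=0.00V), C3(1μF, Q=11μC, V=11.00V), C4(6μF, Q=18μC, V=3.00V)
Op 1: CLOSE 3-1: Q_total=20.00, C_total=3.00, V=6.67; Q3=6.67, Q1=13.33; dissipated=14.083
Op 2: CLOSE 4-2: Q_total=18.00, C_total=7.00, V=2.57; Q4=15.43, Q2=2.57; dissipated=3.857
Op 3: CLOSE 1-4: Q_total=28.76, C_total=8.00, V=3.60; Q1=7.19, Q4=21.57; dissipated=12.578
Op 4: CLOSE 1-4: Q_total=28.76, C_total=8.00, V=3.60; Q1=7.19, Q4=21.57; dissipated=0.000
Op 5: CLOSE 4-1: Q_total=28.76, C_total=8.00, V=3.60; Q4=21.57, Q1=7.19; dissipated=0.000
Final charges: Q1=7.19, Q2=2.57, Q3=6.67, Q4=21.57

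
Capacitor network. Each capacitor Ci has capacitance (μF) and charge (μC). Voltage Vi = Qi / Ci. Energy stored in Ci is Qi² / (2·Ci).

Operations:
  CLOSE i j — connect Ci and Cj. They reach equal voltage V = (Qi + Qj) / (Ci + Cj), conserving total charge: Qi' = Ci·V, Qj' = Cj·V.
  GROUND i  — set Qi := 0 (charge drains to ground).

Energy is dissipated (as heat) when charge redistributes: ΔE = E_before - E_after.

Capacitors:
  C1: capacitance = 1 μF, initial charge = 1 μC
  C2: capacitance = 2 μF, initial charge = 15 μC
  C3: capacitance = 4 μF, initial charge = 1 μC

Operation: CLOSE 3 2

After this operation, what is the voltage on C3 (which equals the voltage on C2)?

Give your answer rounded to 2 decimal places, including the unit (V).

Answer: 2.67 V

Derivation:
Initial: C1(1μF, Q=1μC, V=1.00V), C2(2μF, Q=15μC, V=7.50V), C3(4μF, Q=1μC, V=0.25V)
Op 1: CLOSE 3-2: Q_total=16.00, C_total=6.00, V=2.67; Q3=10.67, Q2=5.33; dissipated=35.042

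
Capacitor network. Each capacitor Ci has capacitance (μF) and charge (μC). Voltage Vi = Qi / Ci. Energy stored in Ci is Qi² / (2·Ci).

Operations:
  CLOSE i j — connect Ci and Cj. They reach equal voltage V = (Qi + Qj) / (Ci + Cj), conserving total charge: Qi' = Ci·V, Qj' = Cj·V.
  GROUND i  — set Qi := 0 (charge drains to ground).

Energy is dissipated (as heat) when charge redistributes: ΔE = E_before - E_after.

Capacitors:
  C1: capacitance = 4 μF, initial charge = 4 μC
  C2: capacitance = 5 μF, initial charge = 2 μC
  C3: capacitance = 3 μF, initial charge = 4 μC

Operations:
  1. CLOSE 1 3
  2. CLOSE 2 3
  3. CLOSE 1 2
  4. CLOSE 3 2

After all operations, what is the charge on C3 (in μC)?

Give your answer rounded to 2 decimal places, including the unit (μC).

Answer: 2.42 μC

Derivation:
Initial: C1(4μF, Q=4μC, V=1.00V), C2(5μF, Q=2μC, V=0.40V), C3(3μF, Q=4μC, V=1.33V)
Op 1: CLOSE 1-3: Q_total=8.00, C_total=7.00, V=1.14; Q1=4.57, Q3=3.43; dissipated=0.095
Op 2: CLOSE 2-3: Q_total=5.43, C_total=8.00, V=0.68; Q2=3.39, Q3=2.04; dissipated=0.517
Op 3: CLOSE 1-2: Q_total=7.96, C_total=9.00, V=0.88; Q1=3.54, Q2=4.42; dissipated=0.240
Op 4: CLOSE 3-2: Q_total=6.46, C_total=8.00, V=0.81; Q3=2.42, Q2=4.04; dissipated=0.040
Final charges: Q1=3.54, Q2=4.04, Q3=2.42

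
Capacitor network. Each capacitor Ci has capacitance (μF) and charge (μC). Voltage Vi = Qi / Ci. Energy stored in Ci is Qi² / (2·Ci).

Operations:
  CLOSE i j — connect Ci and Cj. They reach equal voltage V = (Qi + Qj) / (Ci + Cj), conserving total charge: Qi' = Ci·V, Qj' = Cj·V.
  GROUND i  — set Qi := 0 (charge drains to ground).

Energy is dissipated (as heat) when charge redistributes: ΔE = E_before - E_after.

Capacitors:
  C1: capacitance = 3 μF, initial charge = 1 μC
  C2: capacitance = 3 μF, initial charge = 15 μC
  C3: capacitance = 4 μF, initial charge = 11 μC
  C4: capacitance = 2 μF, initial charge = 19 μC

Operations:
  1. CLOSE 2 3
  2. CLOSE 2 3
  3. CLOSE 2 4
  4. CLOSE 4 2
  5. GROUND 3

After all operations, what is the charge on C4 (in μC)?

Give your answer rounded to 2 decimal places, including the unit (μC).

Initial: C1(3μF, Q=1μC, V=0.33V), C2(3μF, Q=15μC, V=5.00V), C3(4μF, Q=11μC, V=2.75V), C4(2μF, Q=19μC, V=9.50V)
Op 1: CLOSE 2-3: Q_total=26.00, C_total=7.00, V=3.71; Q2=11.14, Q3=14.86; dissipated=4.339
Op 2: CLOSE 2-3: Q_total=26.00, C_total=7.00, V=3.71; Q2=11.14, Q3=14.86; dissipated=0.000
Op 3: CLOSE 2-4: Q_total=30.14, C_total=5.00, V=6.03; Q2=18.09, Q4=12.06; dissipated=20.085
Op 4: CLOSE 4-2: Q_total=30.14, C_total=5.00, V=6.03; Q4=12.06, Q2=18.09; dissipated=0.000
Op 5: GROUND 3: Q3=0; energy lost=27.592
Final charges: Q1=1.00, Q2=18.09, Q3=0.00, Q4=12.06

Answer: 12.06 μC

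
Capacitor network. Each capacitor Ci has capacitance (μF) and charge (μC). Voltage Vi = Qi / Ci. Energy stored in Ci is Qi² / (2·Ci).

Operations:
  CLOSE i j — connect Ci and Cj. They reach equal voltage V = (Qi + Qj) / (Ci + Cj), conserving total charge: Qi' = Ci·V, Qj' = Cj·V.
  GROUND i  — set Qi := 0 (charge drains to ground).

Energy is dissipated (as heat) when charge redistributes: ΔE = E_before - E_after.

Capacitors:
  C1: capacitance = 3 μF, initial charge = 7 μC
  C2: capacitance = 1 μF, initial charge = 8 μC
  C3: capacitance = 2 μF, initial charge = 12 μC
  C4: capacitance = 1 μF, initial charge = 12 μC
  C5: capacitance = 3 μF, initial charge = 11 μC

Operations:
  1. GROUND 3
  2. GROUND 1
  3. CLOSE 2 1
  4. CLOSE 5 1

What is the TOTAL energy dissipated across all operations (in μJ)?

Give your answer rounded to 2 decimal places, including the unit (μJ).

Initial: C1(3μF, Q=7μC, V=2.33V), C2(1μF, Q=8μC, V=8.00V), C3(2μF, Q=12μC, V=6.00V), C4(1μF, Q=12μC, V=12.00V), C5(3μF, Q=11μC, V=3.67V)
Op 1: GROUND 3: Q3=0; energy lost=36.000
Op 2: GROUND 1: Q1=0; energy lost=8.167
Op 3: CLOSE 2-1: Q_total=8.00, C_total=4.00, V=2.00; Q2=2.00, Q1=6.00; dissipated=24.000
Op 4: CLOSE 5-1: Q_total=17.00, C_total=6.00, V=2.83; Q5=8.50, Q1=8.50; dissipated=2.083
Total dissipated: 70.250 μJ

Answer: 70.25 μJ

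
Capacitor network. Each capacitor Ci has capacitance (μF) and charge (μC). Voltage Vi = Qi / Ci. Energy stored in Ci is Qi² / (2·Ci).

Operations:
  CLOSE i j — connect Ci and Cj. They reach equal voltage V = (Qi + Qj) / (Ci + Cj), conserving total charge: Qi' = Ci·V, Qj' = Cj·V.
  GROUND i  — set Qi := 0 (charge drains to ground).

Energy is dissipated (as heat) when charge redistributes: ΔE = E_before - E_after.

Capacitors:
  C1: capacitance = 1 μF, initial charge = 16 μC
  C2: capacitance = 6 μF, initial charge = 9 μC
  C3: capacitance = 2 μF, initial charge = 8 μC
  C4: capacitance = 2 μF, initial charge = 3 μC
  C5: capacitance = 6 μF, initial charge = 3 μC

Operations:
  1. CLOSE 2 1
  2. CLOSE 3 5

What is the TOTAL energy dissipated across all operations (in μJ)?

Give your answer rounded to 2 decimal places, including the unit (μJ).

Initial: C1(1μF, Q=16μC, V=16.00V), C2(6μF, Q=9μC, V=1.50V), C3(2μF, Q=8μC, V=4.00V), C4(2μF, Q=3μC, V=1.50V), C5(6μF, Q=3μC, V=0.50V)
Op 1: CLOSE 2-1: Q_total=25.00, C_total=7.00, V=3.57; Q2=21.43, Q1=3.57; dissipated=90.107
Op 2: CLOSE 3-5: Q_total=11.00, C_total=8.00, V=1.38; Q3=2.75, Q5=8.25; dissipated=9.188
Total dissipated: 99.295 μJ

Answer: 99.29 μJ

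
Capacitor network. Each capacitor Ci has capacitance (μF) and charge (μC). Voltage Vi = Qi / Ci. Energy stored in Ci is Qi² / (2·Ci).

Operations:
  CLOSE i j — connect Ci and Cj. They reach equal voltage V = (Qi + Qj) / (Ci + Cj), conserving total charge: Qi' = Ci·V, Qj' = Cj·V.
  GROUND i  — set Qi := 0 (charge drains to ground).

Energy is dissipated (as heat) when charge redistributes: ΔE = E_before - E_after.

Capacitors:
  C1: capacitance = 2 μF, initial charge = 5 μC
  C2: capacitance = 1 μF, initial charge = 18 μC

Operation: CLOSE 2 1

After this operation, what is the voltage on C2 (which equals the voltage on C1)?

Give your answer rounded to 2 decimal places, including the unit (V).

Answer: 7.67 V

Derivation:
Initial: C1(2μF, Q=5μC, V=2.50V), C2(1μF, Q=18μC, V=18.00V)
Op 1: CLOSE 2-1: Q_total=23.00, C_total=3.00, V=7.67; Q2=7.67, Q1=15.33; dissipated=80.083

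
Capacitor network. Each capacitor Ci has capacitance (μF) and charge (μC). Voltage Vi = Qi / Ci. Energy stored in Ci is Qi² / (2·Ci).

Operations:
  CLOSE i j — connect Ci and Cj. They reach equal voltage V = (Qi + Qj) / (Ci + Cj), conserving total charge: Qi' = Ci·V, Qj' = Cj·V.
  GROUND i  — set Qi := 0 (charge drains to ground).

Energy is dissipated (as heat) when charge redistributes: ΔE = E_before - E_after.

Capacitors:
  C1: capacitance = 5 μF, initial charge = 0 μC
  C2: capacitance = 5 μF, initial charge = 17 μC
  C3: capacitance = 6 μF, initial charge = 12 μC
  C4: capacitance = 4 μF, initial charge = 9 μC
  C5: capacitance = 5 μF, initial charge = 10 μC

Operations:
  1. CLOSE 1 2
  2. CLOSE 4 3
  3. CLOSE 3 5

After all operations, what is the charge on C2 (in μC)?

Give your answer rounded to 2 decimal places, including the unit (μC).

Answer: 8.50 μC

Derivation:
Initial: C1(5μF, Q=0μC, V=0.00V), C2(5μF, Q=17μC, V=3.40V), C3(6μF, Q=12μC, V=2.00V), C4(4μF, Q=9μC, V=2.25V), C5(5μF, Q=10μC, V=2.00V)
Op 1: CLOSE 1-2: Q_total=17.00, C_total=10.00, V=1.70; Q1=8.50, Q2=8.50; dissipated=14.450
Op 2: CLOSE 4-3: Q_total=21.00, C_total=10.00, V=2.10; Q4=8.40, Q3=12.60; dissipated=0.075
Op 3: CLOSE 3-5: Q_total=22.60, C_total=11.00, V=2.05; Q3=12.33, Q5=10.27; dissipated=0.014
Final charges: Q1=8.50, Q2=8.50, Q3=12.33, Q4=8.40, Q5=10.27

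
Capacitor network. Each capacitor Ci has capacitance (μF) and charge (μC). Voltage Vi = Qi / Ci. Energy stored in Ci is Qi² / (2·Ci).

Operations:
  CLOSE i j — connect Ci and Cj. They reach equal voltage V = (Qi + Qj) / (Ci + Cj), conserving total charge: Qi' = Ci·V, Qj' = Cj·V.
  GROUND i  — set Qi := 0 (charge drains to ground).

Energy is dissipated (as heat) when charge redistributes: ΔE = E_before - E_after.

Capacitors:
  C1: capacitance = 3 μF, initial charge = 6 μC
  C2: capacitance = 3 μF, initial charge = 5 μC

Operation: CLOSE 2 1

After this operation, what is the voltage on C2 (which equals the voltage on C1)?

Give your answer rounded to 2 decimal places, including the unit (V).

Initial: C1(3μF, Q=6μC, V=2.00V), C2(3μF, Q=5μC, V=1.67V)
Op 1: CLOSE 2-1: Q_total=11.00, C_total=6.00, V=1.83; Q2=5.50, Q1=5.50; dissipated=0.083

Answer: 1.83 V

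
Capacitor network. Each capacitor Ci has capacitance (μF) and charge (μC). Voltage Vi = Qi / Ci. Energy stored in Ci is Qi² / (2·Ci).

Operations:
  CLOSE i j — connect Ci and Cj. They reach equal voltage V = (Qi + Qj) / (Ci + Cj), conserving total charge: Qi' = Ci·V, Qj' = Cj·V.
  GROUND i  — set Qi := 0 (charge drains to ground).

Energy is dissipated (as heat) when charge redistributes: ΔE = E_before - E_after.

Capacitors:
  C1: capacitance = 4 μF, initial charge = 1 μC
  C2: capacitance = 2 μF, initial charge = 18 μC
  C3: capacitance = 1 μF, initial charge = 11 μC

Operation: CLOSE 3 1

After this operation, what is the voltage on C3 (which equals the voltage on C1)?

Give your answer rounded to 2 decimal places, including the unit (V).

Answer: 2.40 V

Derivation:
Initial: C1(4μF, Q=1μC, V=0.25V), C2(2μF, Q=18μC, V=9.00V), C3(1μF, Q=11μC, V=11.00V)
Op 1: CLOSE 3-1: Q_total=12.00, C_total=5.00, V=2.40; Q3=2.40, Q1=9.60; dissipated=46.225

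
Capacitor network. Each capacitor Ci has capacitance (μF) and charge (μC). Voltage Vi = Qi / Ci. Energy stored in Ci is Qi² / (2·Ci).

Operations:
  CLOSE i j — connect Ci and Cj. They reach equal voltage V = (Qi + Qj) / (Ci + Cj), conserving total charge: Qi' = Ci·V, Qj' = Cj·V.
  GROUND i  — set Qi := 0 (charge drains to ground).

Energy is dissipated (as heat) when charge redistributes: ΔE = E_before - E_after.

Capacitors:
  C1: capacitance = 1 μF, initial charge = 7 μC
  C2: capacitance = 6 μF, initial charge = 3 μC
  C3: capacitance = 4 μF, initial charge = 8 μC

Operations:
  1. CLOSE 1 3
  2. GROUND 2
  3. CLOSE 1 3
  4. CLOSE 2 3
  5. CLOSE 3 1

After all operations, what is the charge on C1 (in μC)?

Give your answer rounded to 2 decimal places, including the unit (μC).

Initial: C1(1μF, Q=7μC, V=7.00V), C2(6μF, Q=3μC, V=0.50V), C3(4μF, Q=8μC, V=2.00V)
Op 1: CLOSE 1-3: Q_total=15.00, C_total=5.00, V=3.00; Q1=3.00, Q3=12.00; dissipated=10.000
Op 2: GROUND 2: Q2=0; energy lost=0.750
Op 3: CLOSE 1-3: Q_total=15.00, C_total=5.00, V=3.00; Q1=3.00, Q3=12.00; dissipated=0.000
Op 4: CLOSE 2-3: Q_total=12.00, C_total=10.00, V=1.20; Q2=7.20, Q3=4.80; dissipated=10.800
Op 5: CLOSE 3-1: Q_total=7.80, C_total=5.00, V=1.56; Q3=6.24, Q1=1.56; dissipated=1.296
Final charges: Q1=1.56, Q2=7.20, Q3=6.24

Answer: 1.56 μC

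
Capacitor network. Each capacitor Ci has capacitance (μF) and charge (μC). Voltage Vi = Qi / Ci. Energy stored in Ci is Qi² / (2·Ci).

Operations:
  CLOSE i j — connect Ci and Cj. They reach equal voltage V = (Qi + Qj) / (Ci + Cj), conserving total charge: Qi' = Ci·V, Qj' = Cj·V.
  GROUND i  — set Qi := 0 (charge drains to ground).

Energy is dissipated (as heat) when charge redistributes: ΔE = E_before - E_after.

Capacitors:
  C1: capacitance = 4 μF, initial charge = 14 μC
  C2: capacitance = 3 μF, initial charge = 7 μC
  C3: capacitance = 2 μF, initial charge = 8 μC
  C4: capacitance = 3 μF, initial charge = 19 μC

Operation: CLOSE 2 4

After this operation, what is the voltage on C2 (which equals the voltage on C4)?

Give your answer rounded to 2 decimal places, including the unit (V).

Answer: 4.33 V

Derivation:
Initial: C1(4μF, Q=14μC, V=3.50V), C2(3μF, Q=7μC, V=2.33V), C3(2μF, Q=8μC, V=4.00V), C4(3μF, Q=19μC, V=6.33V)
Op 1: CLOSE 2-4: Q_total=26.00, C_total=6.00, V=4.33; Q2=13.00, Q4=13.00; dissipated=12.000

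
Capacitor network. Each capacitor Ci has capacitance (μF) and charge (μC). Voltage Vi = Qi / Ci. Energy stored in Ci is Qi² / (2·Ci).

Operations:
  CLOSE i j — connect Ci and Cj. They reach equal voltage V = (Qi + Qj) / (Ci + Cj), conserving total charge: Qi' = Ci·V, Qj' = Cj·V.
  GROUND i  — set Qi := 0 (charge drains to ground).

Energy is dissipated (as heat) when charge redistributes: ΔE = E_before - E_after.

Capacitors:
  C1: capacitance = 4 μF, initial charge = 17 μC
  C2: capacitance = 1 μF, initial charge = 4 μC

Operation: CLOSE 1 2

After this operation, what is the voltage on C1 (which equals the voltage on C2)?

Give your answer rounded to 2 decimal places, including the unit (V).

Answer: 4.20 V

Derivation:
Initial: C1(4μF, Q=17μC, V=4.25V), C2(1μF, Q=4μC, V=4.00V)
Op 1: CLOSE 1-2: Q_total=21.00, C_total=5.00, V=4.20; Q1=16.80, Q2=4.20; dissipated=0.025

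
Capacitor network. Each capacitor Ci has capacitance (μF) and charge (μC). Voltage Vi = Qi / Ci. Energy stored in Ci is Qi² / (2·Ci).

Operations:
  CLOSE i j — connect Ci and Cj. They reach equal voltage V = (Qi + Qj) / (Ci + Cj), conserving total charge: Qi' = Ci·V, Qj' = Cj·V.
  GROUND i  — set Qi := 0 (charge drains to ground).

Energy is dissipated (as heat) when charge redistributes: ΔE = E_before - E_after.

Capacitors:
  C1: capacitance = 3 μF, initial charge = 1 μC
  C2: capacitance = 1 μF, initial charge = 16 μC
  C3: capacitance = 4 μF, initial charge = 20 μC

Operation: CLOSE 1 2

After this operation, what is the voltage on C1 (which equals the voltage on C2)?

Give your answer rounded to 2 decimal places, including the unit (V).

Answer: 4.25 V

Derivation:
Initial: C1(3μF, Q=1μC, V=0.33V), C2(1μF, Q=16μC, V=16.00V), C3(4μF, Q=20μC, V=5.00V)
Op 1: CLOSE 1-2: Q_total=17.00, C_total=4.00, V=4.25; Q1=12.75, Q2=4.25; dissipated=92.042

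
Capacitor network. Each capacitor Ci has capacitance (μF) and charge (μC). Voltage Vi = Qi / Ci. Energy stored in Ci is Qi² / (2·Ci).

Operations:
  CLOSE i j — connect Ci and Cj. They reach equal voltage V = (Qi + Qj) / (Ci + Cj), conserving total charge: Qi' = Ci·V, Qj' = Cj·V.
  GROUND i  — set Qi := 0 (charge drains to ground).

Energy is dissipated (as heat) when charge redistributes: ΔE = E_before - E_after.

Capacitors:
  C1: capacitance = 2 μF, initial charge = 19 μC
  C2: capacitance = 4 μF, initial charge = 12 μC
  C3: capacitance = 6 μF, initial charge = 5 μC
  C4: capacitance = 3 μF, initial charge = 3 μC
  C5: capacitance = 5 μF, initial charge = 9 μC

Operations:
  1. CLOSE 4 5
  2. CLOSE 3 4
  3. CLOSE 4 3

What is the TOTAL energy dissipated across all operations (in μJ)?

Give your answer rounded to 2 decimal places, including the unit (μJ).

Answer: 1.04 μJ

Derivation:
Initial: C1(2μF, Q=19μC, V=9.50V), C2(4μF, Q=12μC, V=3.00V), C3(6μF, Q=5μC, V=0.83V), C4(3μF, Q=3μC, V=1.00V), C5(5μF, Q=9μC, V=1.80V)
Op 1: CLOSE 4-5: Q_total=12.00, C_total=8.00, V=1.50; Q4=4.50, Q5=7.50; dissipated=0.600
Op 2: CLOSE 3-4: Q_total=9.50, C_total=9.00, V=1.06; Q3=6.33, Q4=3.17; dissipated=0.444
Op 3: CLOSE 4-3: Q_total=9.50, C_total=9.00, V=1.06; Q4=3.17, Q3=6.33; dissipated=0.000
Total dissipated: 1.044 μJ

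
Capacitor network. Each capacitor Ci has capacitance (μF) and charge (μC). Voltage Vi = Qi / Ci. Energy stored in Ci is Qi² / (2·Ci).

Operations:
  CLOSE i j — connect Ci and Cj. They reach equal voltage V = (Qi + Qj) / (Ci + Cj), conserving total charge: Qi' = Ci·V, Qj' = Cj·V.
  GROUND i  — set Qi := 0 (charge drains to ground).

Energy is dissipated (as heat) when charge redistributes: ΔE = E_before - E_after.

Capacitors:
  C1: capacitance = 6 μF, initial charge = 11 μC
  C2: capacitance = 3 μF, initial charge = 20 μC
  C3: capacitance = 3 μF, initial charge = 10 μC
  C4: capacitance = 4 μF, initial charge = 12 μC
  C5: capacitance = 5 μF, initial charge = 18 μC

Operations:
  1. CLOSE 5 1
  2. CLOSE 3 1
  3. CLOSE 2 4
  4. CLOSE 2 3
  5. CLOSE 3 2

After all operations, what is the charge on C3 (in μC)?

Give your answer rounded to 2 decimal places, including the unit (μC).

Initial: C1(6μF, Q=11μC, V=1.83V), C2(3μF, Q=20μC, V=6.67V), C3(3μF, Q=10μC, V=3.33V), C4(4μF, Q=12μC, V=3.00V), C5(5μF, Q=18μC, V=3.60V)
Op 1: CLOSE 5-1: Q_total=29.00, C_total=11.00, V=2.64; Q5=13.18, Q1=15.82; dissipated=4.256
Op 2: CLOSE 3-1: Q_total=25.82, C_total=9.00, V=2.87; Q3=8.61, Q1=17.21; dissipated=0.486
Op 3: CLOSE 2-4: Q_total=32.00, C_total=7.00, V=4.57; Q2=13.71, Q4=18.29; dissipated=11.524
Op 4: CLOSE 2-3: Q_total=22.32, C_total=6.00, V=3.72; Q2=11.16, Q3=11.16; dissipated=2.174
Op 5: CLOSE 3-2: Q_total=22.32, C_total=6.00, V=3.72; Q3=11.16, Q2=11.16; dissipated=0.000
Final charges: Q1=17.21, Q2=11.16, Q3=11.16, Q4=18.29, Q5=13.18

Answer: 11.16 μC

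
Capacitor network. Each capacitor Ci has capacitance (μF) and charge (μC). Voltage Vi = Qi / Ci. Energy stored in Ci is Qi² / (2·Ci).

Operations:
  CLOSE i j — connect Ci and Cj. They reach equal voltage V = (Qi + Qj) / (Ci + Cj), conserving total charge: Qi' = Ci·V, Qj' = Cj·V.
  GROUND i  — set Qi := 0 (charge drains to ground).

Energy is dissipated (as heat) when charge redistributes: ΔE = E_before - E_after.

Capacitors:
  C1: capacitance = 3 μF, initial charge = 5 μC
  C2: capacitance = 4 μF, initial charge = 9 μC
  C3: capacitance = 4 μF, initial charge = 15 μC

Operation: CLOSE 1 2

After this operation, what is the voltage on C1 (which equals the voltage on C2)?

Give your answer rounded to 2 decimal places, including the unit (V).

Answer: 2.00 V

Derivation:
Initial: C1(3μF, Q=5μC, V=1.67V), C2(4μF, Q=9μC, V=2.25V), C3(4μF, Q=15μC, V=3.75V)
Op 1: CLOSE 1-2: Q_total=14.00, C_total=7.00, V=2.00; Q1=6.00, Q2=8.00; dissipated=0.292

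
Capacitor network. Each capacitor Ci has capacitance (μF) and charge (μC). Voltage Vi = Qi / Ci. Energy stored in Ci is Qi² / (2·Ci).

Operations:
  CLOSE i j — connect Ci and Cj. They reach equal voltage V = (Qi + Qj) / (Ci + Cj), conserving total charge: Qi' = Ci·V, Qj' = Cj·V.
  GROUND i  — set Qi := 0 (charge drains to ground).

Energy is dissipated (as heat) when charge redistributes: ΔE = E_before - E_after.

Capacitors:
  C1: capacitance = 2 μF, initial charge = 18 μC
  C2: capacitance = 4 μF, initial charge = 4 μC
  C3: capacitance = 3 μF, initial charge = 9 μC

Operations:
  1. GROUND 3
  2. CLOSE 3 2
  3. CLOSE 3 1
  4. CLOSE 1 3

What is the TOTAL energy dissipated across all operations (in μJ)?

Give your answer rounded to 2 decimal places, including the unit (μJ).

Answer: 56.98 μJ

Derivation:
Initial: C1(2μF, Q=18μC, V=9.00V), C2(4μF, Q=4μC, V=1.00V), C3(3μF, Q=9μC, V=3.00V)
Op 1: GROUND 3: Q3=0; energy lost=13.500
Op 2: CLOSE 3-2: Q_total=4.00, C_total=7.00, V=0.57; Q3=1.71, Q2=2.29; dissipated=0.857
Op 3: CLOSE 3-1: Q_total=19.71, C_total=5.00, V=3.94; Q3=11.83, Q1=7.89; dissipated=42.624
Op 4: CLOSE 1-3: Q_total=19.71, C_total=5.00, V=3.94; Q1=7.89, Q3=11.83; dissipated=0.000
Total dissipated: 56.982 μJ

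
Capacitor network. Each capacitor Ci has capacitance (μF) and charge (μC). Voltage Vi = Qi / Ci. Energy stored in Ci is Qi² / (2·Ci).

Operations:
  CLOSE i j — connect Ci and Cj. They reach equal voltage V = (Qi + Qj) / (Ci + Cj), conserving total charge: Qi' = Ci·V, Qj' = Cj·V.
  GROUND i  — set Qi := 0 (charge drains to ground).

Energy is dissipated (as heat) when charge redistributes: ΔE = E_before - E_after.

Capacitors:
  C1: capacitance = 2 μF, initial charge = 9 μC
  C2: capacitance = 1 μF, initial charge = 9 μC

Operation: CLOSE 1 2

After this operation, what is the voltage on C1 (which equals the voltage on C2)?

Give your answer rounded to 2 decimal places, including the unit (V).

Initial: C1(2μF, Q=9μC, V=4.50V), C2(1μF, Q=9μC, V=9.00V)
Op 1: CLOSE 1-2: Q_total=18.00, C_total=3.00, V=6.00; Q1=12.00, Q2=6.00; dissipated=6.750

Answer: 6.00 V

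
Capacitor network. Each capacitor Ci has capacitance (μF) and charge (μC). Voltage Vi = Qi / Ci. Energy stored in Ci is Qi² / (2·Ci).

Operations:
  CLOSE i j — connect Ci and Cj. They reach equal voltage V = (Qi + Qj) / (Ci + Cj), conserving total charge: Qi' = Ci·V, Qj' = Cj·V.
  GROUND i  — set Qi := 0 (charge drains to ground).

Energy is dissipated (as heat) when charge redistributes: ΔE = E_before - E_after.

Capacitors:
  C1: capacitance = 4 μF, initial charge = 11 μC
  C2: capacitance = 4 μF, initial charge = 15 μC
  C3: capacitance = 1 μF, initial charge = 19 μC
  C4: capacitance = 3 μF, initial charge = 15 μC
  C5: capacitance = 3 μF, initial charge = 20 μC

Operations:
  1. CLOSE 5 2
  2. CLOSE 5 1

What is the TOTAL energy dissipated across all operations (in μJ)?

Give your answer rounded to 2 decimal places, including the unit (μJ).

Answer: 11.63 μJ

Derivation:
Initial: C1(4μF, Q=11μC, V=2.75V), C2(4μF, Q=15μC, V=3.75V), C3(1μF, Q=19μC, V=19.00V), C4(3μF, Q=15μC, V=5.00V), C5(3μF, Q=20μC, V=6.67V)
Op 1: CLOSE 5-2: Q_total=35.00, C_total=7.00, V=5.00; Q5=15.00, Q2=20.00; dissipated=7.292
Op 2: CLOSE 5-1: Q_total=26.00, C_total=7.00, V=3.71; Q5=11.14, Q1=14.86; dissipated=4.339
Total dissipated: 11.631 μJ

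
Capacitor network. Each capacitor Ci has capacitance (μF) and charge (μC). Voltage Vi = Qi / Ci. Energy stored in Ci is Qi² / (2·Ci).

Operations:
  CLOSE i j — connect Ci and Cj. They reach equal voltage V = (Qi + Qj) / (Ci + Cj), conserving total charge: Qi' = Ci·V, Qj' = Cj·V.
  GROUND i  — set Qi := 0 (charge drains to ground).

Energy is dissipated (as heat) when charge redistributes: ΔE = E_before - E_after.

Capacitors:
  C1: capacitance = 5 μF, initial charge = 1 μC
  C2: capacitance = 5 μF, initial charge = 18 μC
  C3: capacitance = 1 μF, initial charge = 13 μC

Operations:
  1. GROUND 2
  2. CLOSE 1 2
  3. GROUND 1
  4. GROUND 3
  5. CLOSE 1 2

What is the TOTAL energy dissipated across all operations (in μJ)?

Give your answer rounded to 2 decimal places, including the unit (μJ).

Initial: C1(5μF, Q=1μC, V=0.20V), C2(5μF, Q=18μC, V=3.60V), C3(1μF, Q=13μC, V=13.00V)
Op 1: GROUND 2: Q2=0; energy lost=32.400
Op 2: CLOSE 1-2: Q_total=1.00, C_total=10.00, V=0.10; Q1=0.50, Q2=0.50; dissipated=0.050
Op 3: GROUND 1: Q1=0; energy lost=0.025
Op 4: GROUND 3: Q3=0; energy lost=84.500
Op 5: CLOSE 1-2: Q_total=0.50, C_total=10.00, V=0.05; Q1=0.25, Q2=0.25; dissipated=0.013
Total dissipated: 116.987 μJ

Answer: 116.99 μJ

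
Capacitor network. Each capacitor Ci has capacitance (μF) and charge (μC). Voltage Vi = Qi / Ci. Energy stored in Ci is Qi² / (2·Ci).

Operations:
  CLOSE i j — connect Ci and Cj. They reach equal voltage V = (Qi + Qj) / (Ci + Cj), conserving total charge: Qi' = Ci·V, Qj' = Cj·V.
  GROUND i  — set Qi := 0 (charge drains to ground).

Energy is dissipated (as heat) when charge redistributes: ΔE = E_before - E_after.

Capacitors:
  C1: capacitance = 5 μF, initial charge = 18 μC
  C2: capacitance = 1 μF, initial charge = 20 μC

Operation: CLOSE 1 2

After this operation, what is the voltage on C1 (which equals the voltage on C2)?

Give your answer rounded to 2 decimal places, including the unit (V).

Initial: C1(5μF, Q=18μC, V=3.60V), C2(1μF, Q=20μC, V=20.00V)
Op 1: CLOSE 1-2: Q_total=38.00, C_total=6.00, V=6.33; Q1=31.67, Q2=6.33; dissipated=112.067

Answer: 6.33 V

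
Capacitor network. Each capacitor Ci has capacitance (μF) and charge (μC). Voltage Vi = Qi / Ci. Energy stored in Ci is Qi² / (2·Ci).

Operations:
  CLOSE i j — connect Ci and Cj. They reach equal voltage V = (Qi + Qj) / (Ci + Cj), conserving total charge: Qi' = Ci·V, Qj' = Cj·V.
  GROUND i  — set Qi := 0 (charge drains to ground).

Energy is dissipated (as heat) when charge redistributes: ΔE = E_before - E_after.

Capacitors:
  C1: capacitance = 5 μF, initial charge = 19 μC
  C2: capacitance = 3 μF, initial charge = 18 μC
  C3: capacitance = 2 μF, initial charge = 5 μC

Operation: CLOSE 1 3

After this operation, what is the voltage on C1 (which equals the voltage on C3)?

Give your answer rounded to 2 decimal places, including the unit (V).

Initial: C1(5μF, Q=19μC, V=3.80V), C2(3μF, Q=18μC, V=6.00V), C3(2μF, Q=5μC, V=2.50V)
Op 1: CLOSE 1-3: Q_total=24.00, C_total=7.00, V=3.43; Q1=17.14, Q3=6.86; dissipated=1.207

Answer: 3.43 V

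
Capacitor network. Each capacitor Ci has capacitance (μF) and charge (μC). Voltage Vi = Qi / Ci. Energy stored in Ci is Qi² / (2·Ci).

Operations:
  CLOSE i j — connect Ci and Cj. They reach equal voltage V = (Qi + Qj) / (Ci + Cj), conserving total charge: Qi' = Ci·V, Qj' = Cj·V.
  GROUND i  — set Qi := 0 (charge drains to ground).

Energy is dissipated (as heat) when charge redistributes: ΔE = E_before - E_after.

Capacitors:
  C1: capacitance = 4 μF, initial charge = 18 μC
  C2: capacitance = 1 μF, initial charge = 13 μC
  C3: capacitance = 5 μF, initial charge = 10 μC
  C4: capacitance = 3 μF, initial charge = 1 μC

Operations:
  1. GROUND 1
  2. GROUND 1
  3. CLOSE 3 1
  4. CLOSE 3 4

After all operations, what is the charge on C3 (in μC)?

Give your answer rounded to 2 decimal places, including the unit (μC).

Answer: 4.10 μC

Derivation:
Initial: C1(4μF, Q=18μC, V=4.50V), C2(1μF, Q=13μC, V=13.00V), C3(5μF, Q=10μC, V=2.00V), C4(3μF, Q=1μC, V=0.33V)
Op 1: GROUND 1: Q1=0; energy lost=40.500
Op 2: GROUND 1: Q1=0; energy lost=0.000
Op 3: CLOSE 3-1: Q_total=10.00, C_total=9.00, V=1.11; Q3=5.56, Q1=4.44; dissipated=4.444
Op 4: CLOSE 3-4: Q_total=6.56, C_total=8.00, V=0.82; Q3=4.10, Q4=2.46; dissipated=0.567
Final charges: Q1=4.44, Q2=13.00, Q3=4.10, Q4=2.46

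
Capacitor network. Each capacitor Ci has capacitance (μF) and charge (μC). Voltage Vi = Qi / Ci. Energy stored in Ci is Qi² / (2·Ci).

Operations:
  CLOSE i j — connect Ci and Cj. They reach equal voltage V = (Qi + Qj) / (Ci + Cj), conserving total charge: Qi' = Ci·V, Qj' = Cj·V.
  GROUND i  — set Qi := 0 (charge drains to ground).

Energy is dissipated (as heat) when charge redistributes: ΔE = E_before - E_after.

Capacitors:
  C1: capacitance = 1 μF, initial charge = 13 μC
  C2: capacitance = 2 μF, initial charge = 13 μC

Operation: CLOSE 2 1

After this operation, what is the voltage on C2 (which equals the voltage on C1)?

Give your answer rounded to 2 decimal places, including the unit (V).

Answer: 8.67 V

Derivation:
Initial: C1(1μF, Q=13μC, V=13.00V), C2(2μF, Q=13μC, V=6.50V)
Op 1: CLOSE 2-1: Q_total=26.00, C_total=3.00, V=8.67; Q2=17.33, Q1=8.67; dissipated=14.083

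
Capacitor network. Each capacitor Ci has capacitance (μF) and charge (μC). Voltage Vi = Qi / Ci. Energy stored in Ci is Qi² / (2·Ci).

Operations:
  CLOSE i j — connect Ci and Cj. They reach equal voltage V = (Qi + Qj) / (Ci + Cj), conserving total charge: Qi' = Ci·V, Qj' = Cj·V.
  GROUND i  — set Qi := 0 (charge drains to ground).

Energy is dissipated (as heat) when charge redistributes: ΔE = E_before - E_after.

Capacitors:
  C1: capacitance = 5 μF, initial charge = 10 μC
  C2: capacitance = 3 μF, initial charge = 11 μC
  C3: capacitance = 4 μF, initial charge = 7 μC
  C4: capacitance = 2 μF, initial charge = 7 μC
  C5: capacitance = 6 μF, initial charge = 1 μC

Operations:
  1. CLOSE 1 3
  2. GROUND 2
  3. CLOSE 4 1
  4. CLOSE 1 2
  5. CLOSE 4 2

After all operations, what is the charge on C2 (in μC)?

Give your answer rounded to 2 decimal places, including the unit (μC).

Initial: C1(5μF, Q=10μC, V=2.00V), C2(3μF, Q=11μC, V=3.67V), C3(4μF, Q=7μC, V=1.75V), C4(2μF, Q=7μC, V=3.50V), C5(6μF, Q=1μC, V=0.17V)
Op 1: CLOSE 1-3: Q_total=17.00, C_total=9.00, V=1.89; Q1=9.44, Q3=7.56; dissipated=0.069
Op 2: GROUND 2: Q2=0; energy lost=20.167
Op 3: CLOSE 4-1: Q_total=16.44, C_total=7.00, V=2.35; Q4=4.70, Q1=11.75; dissipated=1.854
Op 4: CLOSE 1-2: Q_total=11.75, C_total=8.00, V=1.47; Q1=7.34, Q2=4.40; dissipated=5.174
Op 5: CLOSE 4-2: Q_total=9.10, C_total=5.00, V=1.82; Q4=3.64, Q2=5.46; dissipated=0.466
Final charges: Q1=7.34, Q2=5.46, Q3=7.56, Q4=3.64, Q5=1.00

Answer: 5.46 μC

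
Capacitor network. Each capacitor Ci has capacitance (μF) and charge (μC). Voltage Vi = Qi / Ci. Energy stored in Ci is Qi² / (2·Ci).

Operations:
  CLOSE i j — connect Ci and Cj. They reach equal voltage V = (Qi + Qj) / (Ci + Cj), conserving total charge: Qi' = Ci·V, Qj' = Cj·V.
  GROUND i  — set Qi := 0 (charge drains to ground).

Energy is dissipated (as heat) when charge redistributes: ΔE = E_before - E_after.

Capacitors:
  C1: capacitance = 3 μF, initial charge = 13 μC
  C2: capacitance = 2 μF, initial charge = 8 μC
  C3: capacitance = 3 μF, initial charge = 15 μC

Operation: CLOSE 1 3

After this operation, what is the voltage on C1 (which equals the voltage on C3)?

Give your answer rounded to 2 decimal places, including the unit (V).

Answer: 4.67 V

Derivation:
Initial: C1(3μF, Q=13μC, V=4.33V), C2(2μF, Q=8μC, V=4.00V), C3(3μF, Q=15μC, V=5.00V)
Op 1: CLOSE 1-3: Q_total=28.00, C_total=6.00, V=4.67; Q1=14.00, Q3=14.00; dissipated=0.333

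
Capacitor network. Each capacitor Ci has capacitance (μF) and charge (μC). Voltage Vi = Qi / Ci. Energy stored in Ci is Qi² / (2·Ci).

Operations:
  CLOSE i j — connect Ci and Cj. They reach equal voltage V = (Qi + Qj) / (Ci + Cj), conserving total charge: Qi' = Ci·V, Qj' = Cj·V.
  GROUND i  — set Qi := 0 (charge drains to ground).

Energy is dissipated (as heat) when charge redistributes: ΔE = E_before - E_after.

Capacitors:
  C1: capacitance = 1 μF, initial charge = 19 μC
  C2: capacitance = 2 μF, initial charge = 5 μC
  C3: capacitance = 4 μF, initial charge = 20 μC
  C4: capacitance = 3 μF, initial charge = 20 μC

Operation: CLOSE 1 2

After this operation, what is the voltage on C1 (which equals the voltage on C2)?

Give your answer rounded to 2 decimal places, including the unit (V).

Answer: 8.00 V

Derivation:
Initial: C1(1μF, Q=19μC, V=19.00V), C2(2μF, Q=5μC, V=2.50V), C3(4μF, Q=20μC, V=5.00V), C4(3μF, Q=20μC, V=6.67V)
Op 1: CLOSE 1-2: Q_total=24.00, C_total=3.00, V=8.00; Q1=8.00, Q2=16.00; dissipated=90.750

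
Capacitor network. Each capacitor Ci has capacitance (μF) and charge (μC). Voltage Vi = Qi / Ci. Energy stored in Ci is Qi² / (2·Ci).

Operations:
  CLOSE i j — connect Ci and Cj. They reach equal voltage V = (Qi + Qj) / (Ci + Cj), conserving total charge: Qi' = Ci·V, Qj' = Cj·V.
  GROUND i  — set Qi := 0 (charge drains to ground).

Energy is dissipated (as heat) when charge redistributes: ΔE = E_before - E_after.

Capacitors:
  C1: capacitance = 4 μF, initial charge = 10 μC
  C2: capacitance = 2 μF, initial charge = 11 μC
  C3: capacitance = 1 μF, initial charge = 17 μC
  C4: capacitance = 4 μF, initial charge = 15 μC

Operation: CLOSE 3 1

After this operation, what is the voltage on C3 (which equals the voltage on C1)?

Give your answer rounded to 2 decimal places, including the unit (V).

Answer: 5.40 V

Derivation:
Initial: C1(4μF, Q=10μC, V=2.50V), C2(2μF, Q=11μC, V=5.50V), C3(1μF, Q=17μC, V=17.00V), C4(4μF, Q=15μC, V=3.75V)
Op 1: CLOSE 3-1: Q_total=27.00, C_total=5.00, V=5.40; Q3=5.40, Q1=21.60; dissipated=84.100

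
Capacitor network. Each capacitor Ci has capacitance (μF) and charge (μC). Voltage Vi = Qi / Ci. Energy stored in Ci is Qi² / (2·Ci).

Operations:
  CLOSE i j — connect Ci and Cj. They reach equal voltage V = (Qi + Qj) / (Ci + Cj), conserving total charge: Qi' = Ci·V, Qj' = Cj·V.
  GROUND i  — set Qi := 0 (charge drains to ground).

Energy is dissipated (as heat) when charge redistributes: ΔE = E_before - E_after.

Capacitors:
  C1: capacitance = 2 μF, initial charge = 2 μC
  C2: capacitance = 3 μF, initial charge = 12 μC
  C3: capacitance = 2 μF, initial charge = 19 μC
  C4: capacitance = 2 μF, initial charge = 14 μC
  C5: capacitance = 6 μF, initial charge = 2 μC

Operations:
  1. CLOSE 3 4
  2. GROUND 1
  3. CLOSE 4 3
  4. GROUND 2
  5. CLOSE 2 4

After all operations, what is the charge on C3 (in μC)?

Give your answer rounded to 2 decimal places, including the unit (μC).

Answer: 16.50 μC

Derivation:
Initial: C1(2μF, Q=2μC, V=1.00V), C2(3μF, Q=12μC, V=4.00V), C3(2μF, Q=19μC, V=9.50V), C4(2μF, Q=14μC, V=7.00V), C5(6μF, Q=2μC, V=0.33V)
Op 1: CLOSE 3-4: Q_total=33.00, C_total=4.00, V=8.25; Q3=16.50, Q4=16.50; dissipated=3.125
Op 2: GROUND 1: Q1=0; energy lost=1.000
Op 3: CLOSE 4-3: Q_total=33.00, C_total=4.00, V=8.25; Q4=16.50, Q3=16.50; dissipated=0.000
Op 4: GROUND 2: Q2=0; energy lost=24.000
Op 5: CLOSE 2-4: Q_total=16.50, C_total=5.00, V=3.30; Q2=9.90, Q4=6.60; dissipated=40.837
Final charges: Q1=0.00, Q2=9.90, Q3=16.50, Q4=6.60, Q5=2.00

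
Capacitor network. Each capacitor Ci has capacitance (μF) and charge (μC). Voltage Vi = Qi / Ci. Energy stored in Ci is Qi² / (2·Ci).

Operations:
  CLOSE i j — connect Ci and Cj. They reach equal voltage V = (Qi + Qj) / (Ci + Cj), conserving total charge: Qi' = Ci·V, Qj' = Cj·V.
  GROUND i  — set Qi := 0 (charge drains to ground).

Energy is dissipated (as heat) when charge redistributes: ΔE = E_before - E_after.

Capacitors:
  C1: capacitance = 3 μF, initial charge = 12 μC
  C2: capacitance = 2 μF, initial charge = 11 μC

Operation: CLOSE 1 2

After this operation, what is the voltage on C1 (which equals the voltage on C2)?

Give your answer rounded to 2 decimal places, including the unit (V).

Initial: C1(3μF, Q=12μC, V=4.00V), C2(2μF, Q=11μC, V=5.50V)
Op 1: CLOSE 1-2: Q_total=23.00, C_total=5.00, V=4.60; Q1=13.80, Q2=9.20; dissipated=1.350

Answer: 4.60 V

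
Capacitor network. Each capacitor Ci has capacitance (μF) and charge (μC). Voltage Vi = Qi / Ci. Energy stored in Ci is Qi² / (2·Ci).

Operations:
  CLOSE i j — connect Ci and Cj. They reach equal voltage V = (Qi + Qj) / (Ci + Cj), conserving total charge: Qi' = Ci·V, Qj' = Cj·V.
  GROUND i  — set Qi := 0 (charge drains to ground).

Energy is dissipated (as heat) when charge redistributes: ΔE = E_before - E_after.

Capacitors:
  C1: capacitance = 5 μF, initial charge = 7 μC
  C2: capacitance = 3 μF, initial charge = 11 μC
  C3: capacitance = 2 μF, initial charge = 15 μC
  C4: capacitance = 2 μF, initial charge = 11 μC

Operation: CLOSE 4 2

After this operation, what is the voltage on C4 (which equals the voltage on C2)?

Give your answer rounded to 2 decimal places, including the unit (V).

Initial: C1(5μF, Q=7μC, V=1.40V), C2(3μF, Q=11μC, V=3.67V), C3(2μF, Q=15μC, V=7.50V), C4(2μF, Q=11μC, V=5.50V)
Op 1: CLOSE 4-2: Q_total=22.00, C_total=5.00, V=4.40; Q4=8.80, Q2=13.20; dissipated=2.017

Answer: 4.40 V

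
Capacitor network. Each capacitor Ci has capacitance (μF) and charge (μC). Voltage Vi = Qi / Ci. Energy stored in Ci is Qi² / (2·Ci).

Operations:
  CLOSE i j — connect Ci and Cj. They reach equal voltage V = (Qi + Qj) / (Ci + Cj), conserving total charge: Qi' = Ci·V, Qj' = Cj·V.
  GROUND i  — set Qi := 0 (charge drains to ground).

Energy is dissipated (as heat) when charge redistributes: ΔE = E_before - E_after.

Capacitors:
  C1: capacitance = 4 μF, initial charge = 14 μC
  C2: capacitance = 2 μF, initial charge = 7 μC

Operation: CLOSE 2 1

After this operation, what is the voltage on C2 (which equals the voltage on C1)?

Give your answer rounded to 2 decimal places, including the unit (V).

Initial: C1(4μF, Q=14μC, V=3.50V), C2(2μF, Q=7μC, V=3.50V)
Op 1: CLOSE 2-1: Q_total=21.00, C_total=6.00, V=3.50; Q2=7.00, Q1=14.00; dissipated=0.000

Answer: 3.50 V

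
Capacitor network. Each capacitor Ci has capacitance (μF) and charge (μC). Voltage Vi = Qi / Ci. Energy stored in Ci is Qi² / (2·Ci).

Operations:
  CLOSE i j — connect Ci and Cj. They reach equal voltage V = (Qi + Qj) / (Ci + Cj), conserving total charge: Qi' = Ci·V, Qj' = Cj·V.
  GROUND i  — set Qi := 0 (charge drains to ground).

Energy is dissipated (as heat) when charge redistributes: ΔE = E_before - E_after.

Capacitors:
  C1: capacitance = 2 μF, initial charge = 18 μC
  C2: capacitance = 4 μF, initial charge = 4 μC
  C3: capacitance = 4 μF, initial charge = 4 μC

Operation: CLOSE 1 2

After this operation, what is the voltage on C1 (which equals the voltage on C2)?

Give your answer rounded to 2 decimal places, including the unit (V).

Answer: 3.67 V

Derivation:
Initial: C1(2μF, Q=18μC, V=9.00V), C2(4μF, Q=4μC, V=1.00V), C3(4μF, Q=4μC, V=1.00V)
Op 1: CLOSE 1-2: Q_total=22.00, C_total=6.00, V=3.67; Q1=7.33, Q2=14.67; dissipated=42.667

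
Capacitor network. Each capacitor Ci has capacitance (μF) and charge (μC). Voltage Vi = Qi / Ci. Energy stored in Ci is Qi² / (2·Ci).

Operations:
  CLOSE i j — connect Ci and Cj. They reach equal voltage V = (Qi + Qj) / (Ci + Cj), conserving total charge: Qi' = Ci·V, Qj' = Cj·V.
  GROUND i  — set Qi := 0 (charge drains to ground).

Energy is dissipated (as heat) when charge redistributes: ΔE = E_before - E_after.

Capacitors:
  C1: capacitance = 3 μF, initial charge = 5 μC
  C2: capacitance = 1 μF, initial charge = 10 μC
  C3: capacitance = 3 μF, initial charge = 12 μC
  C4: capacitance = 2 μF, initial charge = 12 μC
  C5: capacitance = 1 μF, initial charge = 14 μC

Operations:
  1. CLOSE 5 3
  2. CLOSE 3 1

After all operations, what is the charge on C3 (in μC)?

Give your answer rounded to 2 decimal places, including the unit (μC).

Answer: 12.25 μC

Derivation:
Initial: C1(3μF, Q=5μC, V=1.67V), C2(1μF, Q=10μC, V=10.00V), C3(3μF, Q=12μC, V=4.00V), C4(2μF, Q=12μC, V=6.00V), C5(1μF, Q=14μC, V=14.00V)
Op 1: CLOSE 5-3: Q_total=26.00, C_total=4.00, V=6.50; Q5=6.50, Q3=19.50; dissipated=37.500
Op 2: CLOSE 3-1: Q_total=24.50, C_total=6.00, V=4.08; Q3=12.25, Q1=12.25; dissipated=17.521
Final charges: Q1=12.25, Q2=10.00, Q3=12.25, Q4=12.00, Q5=6.50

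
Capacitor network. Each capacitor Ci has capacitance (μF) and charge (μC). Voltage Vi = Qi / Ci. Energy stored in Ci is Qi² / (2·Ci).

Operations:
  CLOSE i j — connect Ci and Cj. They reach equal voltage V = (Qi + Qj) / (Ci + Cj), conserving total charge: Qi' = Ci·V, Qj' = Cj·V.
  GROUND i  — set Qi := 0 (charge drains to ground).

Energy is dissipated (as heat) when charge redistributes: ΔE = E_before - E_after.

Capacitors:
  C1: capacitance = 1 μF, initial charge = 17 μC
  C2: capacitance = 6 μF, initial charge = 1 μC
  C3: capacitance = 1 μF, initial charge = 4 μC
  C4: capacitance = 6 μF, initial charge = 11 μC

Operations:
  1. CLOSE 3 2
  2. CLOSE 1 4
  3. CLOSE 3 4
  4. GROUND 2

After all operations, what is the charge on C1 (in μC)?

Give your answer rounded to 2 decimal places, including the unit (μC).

Answer: 4.00 μC

Derivation:
Initial: C1(1μF, Q=17μC, V=17.00V), C2(6μF, Q=1μC, V=0.17V), C3(1μF, Q=4μC, V=4.00V), C4(6μF, Q=11μC, V=1.83V)
Op 1: CLOSE 3-2: Q_total=5.00, C_total=7.00, V=0.71; Q3=0.71, Q2=4.29; dissipated=6.298
Op 2: CLOSE 1-4: Q_total=28.00, C_total=7.00, V=4.00; Q1=4.00, Q4=24.00; dissipated=98.583
Op 3: CLOSE 3-4: Q_total=24.71, C_total=7.00, V=3.53; Q3=3.53, Q4=21.18; dissipated=4.627
Op 4: GROUND 2: Q2=0; energy lost=1.531
Final charges: Q1=4.00, Q2=0.00, Q3=3.53, Q4=21.18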